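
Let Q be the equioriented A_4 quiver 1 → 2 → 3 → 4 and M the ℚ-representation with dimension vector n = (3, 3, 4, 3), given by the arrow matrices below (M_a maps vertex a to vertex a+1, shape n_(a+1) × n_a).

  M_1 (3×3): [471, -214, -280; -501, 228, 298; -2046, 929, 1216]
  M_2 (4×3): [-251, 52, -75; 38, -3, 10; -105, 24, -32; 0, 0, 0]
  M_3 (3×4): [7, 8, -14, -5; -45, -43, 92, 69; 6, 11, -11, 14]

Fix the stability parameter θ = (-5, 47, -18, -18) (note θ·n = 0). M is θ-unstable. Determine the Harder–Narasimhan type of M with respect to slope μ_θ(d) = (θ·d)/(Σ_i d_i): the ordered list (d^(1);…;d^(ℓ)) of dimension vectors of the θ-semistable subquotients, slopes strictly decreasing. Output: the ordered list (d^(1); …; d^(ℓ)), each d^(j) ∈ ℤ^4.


Barcode: M ≅ I[1,4]^3, I[3,3]. HN layers by μ_θ (3 steps, strictly decreasing):
  μ^(1)=11/3; μ^(2)=-5; μ^(3)=-18

((0, 3, 3, 3); (3, 0, 0, 0); (0, 0, 1, 0))


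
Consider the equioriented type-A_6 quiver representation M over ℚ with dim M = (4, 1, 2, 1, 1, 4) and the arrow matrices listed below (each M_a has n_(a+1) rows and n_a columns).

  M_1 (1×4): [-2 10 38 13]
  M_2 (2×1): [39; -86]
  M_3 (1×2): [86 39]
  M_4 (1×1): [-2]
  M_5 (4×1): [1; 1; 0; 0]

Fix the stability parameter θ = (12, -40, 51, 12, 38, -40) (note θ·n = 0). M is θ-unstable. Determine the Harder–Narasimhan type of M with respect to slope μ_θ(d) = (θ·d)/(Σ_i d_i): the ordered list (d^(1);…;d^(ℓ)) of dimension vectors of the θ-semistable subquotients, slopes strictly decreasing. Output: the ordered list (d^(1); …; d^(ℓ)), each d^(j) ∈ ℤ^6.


Interval decomposition of M: I[1,1]^3, I[1,3], I[3,6], I[6,6]^3.
HN type (ℓ=5): μ^(1)=51; μ^(2)=61/4; μ^(3)=12; μ^(4)=-14; μ^(5)=-40

((0, 0, 1, 0, 0, 0); (0, 0, 1, 1, 1, 1); (3, 0, 0, 0, 0, 0); (1, 1, 0, 0, 0, 0); (0, 0, 0, 0, 0, 3))


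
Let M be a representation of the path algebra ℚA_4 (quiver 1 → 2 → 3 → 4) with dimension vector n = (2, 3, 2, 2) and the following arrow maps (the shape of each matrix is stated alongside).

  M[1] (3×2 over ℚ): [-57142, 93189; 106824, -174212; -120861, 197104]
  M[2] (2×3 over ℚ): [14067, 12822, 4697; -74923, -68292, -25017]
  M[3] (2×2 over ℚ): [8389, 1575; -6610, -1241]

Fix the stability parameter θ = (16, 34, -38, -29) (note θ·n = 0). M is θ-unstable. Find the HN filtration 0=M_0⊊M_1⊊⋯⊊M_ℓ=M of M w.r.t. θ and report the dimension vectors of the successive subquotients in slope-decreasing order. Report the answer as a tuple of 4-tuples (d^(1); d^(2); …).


Barcode: M ≅ I[1,4]^2, I[2,2]. HN layers by μ_θ (2 steps, strictly decreasing):
  μ^(1)=34; μ^(2)=-17/4

((0, 1, 0, 0); (2, 2, 2, 2))


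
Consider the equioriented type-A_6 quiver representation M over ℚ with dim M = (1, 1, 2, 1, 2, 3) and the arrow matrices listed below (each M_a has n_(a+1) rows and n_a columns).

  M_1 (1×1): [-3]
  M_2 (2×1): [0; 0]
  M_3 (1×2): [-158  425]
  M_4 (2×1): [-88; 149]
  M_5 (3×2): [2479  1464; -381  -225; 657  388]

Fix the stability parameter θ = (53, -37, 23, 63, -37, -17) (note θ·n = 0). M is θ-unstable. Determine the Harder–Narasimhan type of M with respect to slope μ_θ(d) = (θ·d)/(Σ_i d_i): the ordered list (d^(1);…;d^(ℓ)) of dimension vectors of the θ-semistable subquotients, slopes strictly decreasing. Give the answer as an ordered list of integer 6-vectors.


Via rank(M_{q-1}∘⋯∘M_p): M ≅ I[1,2], I[3,3], I[3,6], I[5,6], I[6,6].
μ_θ-semistable layers: μ^(1)=23; μ^(2)=8; μ^(3)=-17; μ^(4)=-37

((0, 0, 1, 0, 0, 0); (1, 1, 1, 1, 1, 1); (0, 0, 0, 0, 0, 2); (0, 0, 0, 0, 1, 0))


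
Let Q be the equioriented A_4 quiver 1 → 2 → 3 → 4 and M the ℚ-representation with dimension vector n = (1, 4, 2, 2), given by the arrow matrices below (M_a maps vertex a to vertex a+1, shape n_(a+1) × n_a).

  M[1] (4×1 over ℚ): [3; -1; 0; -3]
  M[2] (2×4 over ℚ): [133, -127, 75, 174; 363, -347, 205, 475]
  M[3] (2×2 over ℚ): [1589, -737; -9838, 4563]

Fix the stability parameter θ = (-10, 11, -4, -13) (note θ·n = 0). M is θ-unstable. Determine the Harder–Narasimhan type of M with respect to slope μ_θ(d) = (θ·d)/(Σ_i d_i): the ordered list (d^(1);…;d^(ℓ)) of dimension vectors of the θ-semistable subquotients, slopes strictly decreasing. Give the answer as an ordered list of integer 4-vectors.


Interval decomposition of M: I[1,4], I[2,2]^2, I[2,4].
HN type (ℓ=3): μ^(1)=11; μ^(2)=-2; μ^(3)=-10

((0, 2, 0, 0); (0, 2, 2, 2); (1, 0, 0, 0))


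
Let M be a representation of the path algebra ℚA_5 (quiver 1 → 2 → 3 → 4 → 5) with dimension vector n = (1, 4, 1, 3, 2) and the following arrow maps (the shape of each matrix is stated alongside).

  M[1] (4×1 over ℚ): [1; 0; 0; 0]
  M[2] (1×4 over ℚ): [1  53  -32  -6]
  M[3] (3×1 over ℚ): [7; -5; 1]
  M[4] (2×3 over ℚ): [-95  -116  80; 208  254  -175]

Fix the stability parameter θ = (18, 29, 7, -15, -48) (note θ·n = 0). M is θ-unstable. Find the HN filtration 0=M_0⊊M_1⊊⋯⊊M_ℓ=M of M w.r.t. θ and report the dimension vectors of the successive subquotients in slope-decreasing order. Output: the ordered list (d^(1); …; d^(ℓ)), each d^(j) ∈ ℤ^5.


Interval decomposition of M: I[1,5], I[2,2]^3, I[4,4], I[4,5].
HN type (ℓ=4): μ^(1)=29; μ^(2)=-9/5; μ^(3)=-15; μ^(4)=-63/2

((0, 3, 0, 0, 0); (1, 1, 1, 1, 1); (0, 0, 0, 1, 0); (0, 0, 0, 1, 1))


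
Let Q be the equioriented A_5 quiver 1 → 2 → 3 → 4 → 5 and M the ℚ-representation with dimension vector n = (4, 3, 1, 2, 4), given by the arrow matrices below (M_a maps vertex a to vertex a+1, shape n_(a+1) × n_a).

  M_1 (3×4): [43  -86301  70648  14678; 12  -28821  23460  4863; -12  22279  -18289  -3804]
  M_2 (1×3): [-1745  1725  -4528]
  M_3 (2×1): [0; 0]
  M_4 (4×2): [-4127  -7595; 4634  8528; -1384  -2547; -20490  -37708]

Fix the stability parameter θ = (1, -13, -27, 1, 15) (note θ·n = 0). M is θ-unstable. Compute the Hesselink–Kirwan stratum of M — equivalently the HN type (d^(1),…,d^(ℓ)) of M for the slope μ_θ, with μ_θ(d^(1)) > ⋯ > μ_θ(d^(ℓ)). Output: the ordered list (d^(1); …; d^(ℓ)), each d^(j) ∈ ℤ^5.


Barcode: M ≅ I[1,1], I[1,2]^2, I[1,3], I[4,5]^2, I[5,5]^2. HN layers by μ_θ (4 steps, strictly decreasing):
  μ^(1)=15; μ^(2)=1; μ^(3)=-6; μ^(4)=-13

((0, 0, 0, 0, 4); (1, 0, 0, 2, 0); (2, 2, 0, 0, 0); (1, 1, 1, 0, 0))


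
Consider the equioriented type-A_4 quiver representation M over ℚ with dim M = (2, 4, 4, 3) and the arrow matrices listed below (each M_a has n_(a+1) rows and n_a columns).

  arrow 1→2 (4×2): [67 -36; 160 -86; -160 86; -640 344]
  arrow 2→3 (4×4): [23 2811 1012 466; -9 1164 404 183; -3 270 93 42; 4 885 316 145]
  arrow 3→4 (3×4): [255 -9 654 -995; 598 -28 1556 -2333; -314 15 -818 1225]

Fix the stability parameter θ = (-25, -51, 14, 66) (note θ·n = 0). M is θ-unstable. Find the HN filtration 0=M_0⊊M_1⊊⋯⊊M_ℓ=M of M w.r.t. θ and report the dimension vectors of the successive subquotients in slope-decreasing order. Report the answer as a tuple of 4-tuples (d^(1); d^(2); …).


Via rank(M_{q-1}∘⋯∘M_p): M ≅ I[1,4]^2, I[2,2], I[2,4], I[3,3].
μ_θ-semistable layers: μ^(1)=66; μ^(2)=14; μ^(3)=-38; μ^(4)=-51

((0, 0, 0, 3); (0, 0, 4, 0); (2, 2, 0, 0); (0, 2, 0, 0))


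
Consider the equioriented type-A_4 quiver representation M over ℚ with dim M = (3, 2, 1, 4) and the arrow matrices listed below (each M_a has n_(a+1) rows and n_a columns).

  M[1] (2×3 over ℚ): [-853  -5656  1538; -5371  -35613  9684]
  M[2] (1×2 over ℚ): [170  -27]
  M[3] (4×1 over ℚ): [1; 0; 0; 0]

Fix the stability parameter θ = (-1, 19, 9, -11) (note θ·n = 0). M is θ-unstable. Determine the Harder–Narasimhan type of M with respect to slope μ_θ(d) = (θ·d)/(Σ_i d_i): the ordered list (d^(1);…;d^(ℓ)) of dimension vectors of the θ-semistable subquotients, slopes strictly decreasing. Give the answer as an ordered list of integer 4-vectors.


Interval decomposition of M: I[1,1], I[1,2], I[1,4], I[4,4]^3.
HN type (ℓ=4): μ^(1)=19; μ^(2)=17/3; μ^(3)=-1; μ^(4)=-11

((0, 1, 0, 0); (0, 1, 1, 1); (3, 0, 0, 0); (0, 0, 0, 3))


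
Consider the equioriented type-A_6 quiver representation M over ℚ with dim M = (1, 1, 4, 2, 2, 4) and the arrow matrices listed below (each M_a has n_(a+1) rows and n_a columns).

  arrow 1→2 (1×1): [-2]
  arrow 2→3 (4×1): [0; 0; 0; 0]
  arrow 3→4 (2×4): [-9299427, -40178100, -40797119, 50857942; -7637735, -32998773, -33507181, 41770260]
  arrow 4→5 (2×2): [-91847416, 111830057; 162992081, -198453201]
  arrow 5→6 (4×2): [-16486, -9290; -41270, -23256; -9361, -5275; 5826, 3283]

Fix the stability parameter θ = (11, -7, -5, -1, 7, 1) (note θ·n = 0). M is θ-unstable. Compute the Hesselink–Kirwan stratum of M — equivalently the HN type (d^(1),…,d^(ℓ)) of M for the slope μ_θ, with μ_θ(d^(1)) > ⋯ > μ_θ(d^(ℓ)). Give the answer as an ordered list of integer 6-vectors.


Barcode: M ≅ I[1,2], I[3,3]^2, I[3,6]^2, I[6,6]^2. HN layers by μ_θ (5 steps, strictly decreasing):
  μ^(1)=4; μ^(2)=2; μ^(3)=1; μ^(4)=-1; μ^(5)=-5

((0, 0, 0, 0, 2, 2); (1, 1, 0, 0, 0, 0); (0, 0, 0, 0, 0, 2); (0, 0, 0, 2, 0, 0); (0, 0, 4, 0, 0, 0))


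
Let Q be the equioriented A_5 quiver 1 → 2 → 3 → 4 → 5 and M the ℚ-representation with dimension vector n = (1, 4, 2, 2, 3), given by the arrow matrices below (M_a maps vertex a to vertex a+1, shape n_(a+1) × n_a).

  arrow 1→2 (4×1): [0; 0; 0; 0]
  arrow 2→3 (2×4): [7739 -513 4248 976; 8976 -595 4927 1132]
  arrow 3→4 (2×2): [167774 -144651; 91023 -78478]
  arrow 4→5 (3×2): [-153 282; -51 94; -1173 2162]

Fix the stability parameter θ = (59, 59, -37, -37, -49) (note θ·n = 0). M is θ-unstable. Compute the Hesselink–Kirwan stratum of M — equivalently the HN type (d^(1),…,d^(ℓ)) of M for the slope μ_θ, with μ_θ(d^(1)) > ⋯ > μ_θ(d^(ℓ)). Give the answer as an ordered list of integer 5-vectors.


Interval decomposition of M: I[1,1], I[2,2]^2, I[2,4], I[2,5], I[5,5]^2.
HN type (ℓ=4): μ^(1)=59; μ^(2)=-5; μ^(3)=-16; μ^(4)=-49

((1, 2, 0, 0, 0); (0, 1, 1, 1, 0); (0, 1, 1, 1, 1); (0, 0, 0, 0, 2))


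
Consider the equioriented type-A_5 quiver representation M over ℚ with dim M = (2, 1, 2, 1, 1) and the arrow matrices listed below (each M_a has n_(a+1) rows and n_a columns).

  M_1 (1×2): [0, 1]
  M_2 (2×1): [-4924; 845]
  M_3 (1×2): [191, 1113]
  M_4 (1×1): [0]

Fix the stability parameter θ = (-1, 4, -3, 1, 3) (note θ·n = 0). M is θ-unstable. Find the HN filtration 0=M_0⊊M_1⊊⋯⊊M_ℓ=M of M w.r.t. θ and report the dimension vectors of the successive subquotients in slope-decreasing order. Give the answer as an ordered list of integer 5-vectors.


Via rank(M_{q-1}∘⋯∘M_p): M ≅ I[1,1], I[1,4], I[3,3], I[5,5].
μ_θ-semistable layers: μ^(1)=3; μ^(2)=1; μ^(3)=1/2; μ^(4)=-1; μ^(5)=-3

((0, 0, 0, 0, 1); (0, 0, 0, 1, 0); (0, 1, 1, 0, 0); (2, 0, 0, 0, 0); (0, 0, 1, 0, 0))


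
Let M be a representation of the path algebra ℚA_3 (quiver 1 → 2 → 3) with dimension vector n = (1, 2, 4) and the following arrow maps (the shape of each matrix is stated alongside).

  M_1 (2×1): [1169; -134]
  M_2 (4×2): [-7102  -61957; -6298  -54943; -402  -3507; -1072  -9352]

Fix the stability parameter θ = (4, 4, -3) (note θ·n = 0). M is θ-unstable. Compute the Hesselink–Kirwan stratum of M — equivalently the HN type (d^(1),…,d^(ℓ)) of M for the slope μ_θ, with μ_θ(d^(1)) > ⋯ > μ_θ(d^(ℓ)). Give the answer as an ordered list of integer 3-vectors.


Barcode: M ≅ I[1,2], I[2,3], I[3,3]^3. HN layers by μ_θ (3 steps, strictly decreasing):
  μ^(1)=4; μ^(2)=1/2; μ^(3)=-3

((1, 1, 0); (0, 1, 1); (0, 0, 3))


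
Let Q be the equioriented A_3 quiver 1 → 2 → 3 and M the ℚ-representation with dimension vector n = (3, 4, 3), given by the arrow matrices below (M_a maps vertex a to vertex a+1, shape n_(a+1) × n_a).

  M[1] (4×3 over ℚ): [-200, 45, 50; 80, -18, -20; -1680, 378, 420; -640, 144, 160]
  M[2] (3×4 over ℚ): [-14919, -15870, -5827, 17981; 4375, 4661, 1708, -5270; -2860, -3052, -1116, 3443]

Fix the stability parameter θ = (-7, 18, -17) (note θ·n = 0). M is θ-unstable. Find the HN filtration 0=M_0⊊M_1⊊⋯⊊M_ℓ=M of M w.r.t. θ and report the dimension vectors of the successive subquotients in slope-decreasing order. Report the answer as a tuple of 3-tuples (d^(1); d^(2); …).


Barcode: M ≅ I[1,1]^2, I[1,3], I[2,2], I[2,3]^2. HN layers by μ_θ (3 steps, strictly decreasing):
  μ^(1)=18; μ^(2)=1/2; μ^(3)=-7

((0, 1, 0); (0, 3, 3); (3, 0, 0))


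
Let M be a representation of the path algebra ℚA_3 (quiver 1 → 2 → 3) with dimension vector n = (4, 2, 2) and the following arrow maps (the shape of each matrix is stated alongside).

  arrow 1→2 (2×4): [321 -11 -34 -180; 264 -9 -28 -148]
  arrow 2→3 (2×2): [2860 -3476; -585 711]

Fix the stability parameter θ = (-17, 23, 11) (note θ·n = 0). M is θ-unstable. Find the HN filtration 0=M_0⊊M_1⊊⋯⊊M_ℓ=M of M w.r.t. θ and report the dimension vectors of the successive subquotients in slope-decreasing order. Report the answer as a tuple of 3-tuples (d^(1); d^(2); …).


Barcode: M ≅ I[1,1]^2, I[1,2], I[1,3], I[3,3]. HN layers by μ_θ (4 steps, strictly decreasing):
  μ^(1)=23; μ^(2)=17; μ^(3)=11; μ^(4)=-17

((0, 1, 0); (0, 1, 1); (0, 0, 1); (4, 0, 0))


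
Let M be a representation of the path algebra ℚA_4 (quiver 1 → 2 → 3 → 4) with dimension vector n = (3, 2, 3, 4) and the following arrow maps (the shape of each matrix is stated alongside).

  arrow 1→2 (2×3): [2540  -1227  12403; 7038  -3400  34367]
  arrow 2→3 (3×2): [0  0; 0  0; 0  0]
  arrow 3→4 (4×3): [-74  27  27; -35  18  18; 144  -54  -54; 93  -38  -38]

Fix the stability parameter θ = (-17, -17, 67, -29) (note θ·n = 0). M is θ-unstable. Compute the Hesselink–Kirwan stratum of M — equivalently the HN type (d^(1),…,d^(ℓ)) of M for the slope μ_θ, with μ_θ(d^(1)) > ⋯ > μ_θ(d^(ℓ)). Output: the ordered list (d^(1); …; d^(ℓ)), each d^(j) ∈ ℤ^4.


Barcode: M ≅ I[1,1], I[1,2]^2, I[3,3], I[3,4]^2, I[4,4]^2. HN layers by μ_θ (4 steps, strictly decreasing):
  μ^(1)=67; μ^(2)=19; μ^(3)=-17; μ^(4)=-29

((0, 0, 1, 0); (0, 0, 2, 2); (3, 2, 0, 0); (0, 0, 0, 2))


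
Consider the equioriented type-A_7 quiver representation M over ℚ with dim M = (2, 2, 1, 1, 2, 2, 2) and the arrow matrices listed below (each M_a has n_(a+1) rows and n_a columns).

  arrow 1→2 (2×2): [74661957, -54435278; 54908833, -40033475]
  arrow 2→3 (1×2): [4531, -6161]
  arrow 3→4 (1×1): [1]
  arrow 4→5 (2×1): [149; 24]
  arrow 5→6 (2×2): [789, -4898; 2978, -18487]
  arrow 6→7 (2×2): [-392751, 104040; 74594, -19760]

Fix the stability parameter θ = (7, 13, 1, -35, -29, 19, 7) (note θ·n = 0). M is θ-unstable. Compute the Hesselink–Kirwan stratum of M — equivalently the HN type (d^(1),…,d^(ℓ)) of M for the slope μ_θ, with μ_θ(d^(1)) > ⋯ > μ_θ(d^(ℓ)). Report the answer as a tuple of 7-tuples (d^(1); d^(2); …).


Via rank(M_{q-1}∘⋯∘M_p): M ≅ I[1,2], I[1,7], I[5,6], I[7,7].
μ_θ-semistable layers: μ^(1)=19; μ^(2)=13; μ^(3)=7; μ^(4)=-43/5; μ^(5)=-29

((0, 0, 0, 0, 0, 1, 0); (0, 1, 0, 0, 0, 1, 1); (1, 0, 0, 0, 0, 0, 1); (1, 1, 1, 1, 1, 0, 0); (0, 0, 0, 0, 1, 0, 0))


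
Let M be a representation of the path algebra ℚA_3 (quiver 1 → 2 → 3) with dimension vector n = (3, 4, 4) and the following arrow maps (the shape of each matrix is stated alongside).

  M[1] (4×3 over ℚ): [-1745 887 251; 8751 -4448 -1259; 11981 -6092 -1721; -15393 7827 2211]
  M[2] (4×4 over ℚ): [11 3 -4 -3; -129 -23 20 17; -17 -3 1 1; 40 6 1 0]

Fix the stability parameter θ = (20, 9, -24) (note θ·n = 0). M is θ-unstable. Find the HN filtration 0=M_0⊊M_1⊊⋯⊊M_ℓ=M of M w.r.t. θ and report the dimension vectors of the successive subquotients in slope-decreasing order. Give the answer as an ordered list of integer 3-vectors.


Interval decomposition of M: I[1,1], I[1,2], I[1,3], I[2,3]^2, I[3,3].
HN type (ℓ=5): μ^(1)=20; μ^(2)=29/2; μ^(3)=5/3; μ^(4)=-15/2; μ^(5)=-24

((1, 0, 0); (1, 1, 0); (1, 1, 1); (0, 2, 2); (0, 0, 1))


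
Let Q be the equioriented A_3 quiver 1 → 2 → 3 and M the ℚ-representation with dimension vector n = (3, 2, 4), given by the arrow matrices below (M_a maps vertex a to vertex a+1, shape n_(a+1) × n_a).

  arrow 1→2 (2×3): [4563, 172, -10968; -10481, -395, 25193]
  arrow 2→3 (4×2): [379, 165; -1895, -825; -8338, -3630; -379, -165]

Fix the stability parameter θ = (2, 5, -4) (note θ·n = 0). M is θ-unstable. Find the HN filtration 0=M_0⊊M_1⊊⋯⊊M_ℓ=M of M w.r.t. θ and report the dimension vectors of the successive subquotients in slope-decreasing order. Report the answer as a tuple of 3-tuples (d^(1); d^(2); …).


Via rank(M_{q-1}∘⋯∘M_p): M ≅ I[1,1], I[1,2], I[1,3], I[3,3]^3.
μ_θ-semistable layers: μ^(1)=5; μ^(2)=2; μ^(3)=1; μ^(4)=-4

((0, 1, 0); (2, 0, 0); (1, 1, 1); (0, 0, 3))


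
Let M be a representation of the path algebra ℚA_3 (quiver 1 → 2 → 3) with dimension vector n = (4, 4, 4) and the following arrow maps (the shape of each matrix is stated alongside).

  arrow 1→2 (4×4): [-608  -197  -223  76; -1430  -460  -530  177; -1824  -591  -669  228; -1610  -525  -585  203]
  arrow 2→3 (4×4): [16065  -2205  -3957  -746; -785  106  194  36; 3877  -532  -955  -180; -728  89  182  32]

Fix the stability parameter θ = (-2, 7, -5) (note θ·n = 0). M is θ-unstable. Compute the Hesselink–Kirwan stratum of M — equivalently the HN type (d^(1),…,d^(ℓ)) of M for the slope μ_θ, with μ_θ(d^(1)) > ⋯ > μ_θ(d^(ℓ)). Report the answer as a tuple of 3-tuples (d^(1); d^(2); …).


Interval decomposition of M: I[1,1]^2, I[1,3]^2, I[2,3]^2.
HN type (ℓ=2): μ^(1)=1; μ^(2)=-2

((0, 4, 4); (4, 0, 0))


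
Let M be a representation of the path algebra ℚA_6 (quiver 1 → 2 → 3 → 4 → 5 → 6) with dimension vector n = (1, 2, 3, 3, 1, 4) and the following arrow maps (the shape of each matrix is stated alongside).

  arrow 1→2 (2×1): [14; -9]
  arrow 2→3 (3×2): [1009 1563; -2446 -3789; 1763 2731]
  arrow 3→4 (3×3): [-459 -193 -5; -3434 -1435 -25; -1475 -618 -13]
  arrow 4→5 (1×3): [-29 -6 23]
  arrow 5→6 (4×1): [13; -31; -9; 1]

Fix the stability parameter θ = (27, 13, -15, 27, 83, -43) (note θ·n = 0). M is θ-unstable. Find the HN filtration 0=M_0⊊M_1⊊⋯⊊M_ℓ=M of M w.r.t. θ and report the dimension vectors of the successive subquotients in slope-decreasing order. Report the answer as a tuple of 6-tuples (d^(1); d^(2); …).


Via rank(M_{q-1}∘⋯∘M_p): M ≅ I[1,6], I[2,4], I[3,4], I[6,6]^3.
μ_θ-semistable layers: μ^(1)=27; μ^(2)=67/3; μ^(3)=25/3; μ^(4)=-1; μ^(5)=-15; μ^(6)=-43

((0, 0, 0, 2, 0, 0); (0, 0, 0, 1, 1, 1); (1, 1, 1, 0, 0, 0); (0, 1, 1, 0, 0, 0); (0, 0, 1, 0, 0, 0); (0, 0, 0, 0, 0, 3))


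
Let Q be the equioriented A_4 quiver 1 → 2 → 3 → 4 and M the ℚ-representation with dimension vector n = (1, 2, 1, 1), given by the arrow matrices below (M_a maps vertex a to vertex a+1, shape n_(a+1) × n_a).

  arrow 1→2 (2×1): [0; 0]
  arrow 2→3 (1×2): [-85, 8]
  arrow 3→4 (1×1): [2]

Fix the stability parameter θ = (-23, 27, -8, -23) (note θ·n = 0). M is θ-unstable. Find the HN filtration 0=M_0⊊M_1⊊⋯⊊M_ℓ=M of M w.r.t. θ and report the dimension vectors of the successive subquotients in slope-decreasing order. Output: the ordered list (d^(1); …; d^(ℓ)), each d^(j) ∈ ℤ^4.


Barcode: M ≅ I[1,1], I[2,2], I[2,4]. HN layers by μ_θ (3 steps, strictly decreasing):
  μ^(1)=27; μ^(2)=-4/3; μ^(3)=-23

((0, 1, 0, 0); (0, 1, 1, 1); (1, 0, 0, 0))


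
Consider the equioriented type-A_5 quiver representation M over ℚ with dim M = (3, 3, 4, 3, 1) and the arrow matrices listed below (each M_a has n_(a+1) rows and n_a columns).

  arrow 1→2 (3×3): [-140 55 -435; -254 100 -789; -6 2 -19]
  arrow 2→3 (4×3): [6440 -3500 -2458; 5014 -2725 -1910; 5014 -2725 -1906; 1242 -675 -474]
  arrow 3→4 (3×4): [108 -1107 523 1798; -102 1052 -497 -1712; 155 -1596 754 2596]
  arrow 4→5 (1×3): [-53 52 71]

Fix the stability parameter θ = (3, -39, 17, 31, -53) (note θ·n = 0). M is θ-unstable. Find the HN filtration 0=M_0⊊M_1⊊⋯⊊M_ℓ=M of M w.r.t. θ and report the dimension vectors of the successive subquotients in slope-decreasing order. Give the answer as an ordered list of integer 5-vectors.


Barcode: M ≅ I[1,1], I[1,2], I[1,5], I[2,4], I[3,3], I[3,4]. HN layers by μ_θ (6 steps, strictly decreasing):
  μ^(1)=31; μ^(2)=17; μ^(3)=3; μ^(4)=-5/3; μ^(5)=-18; μ^(6)=-39

((0, 0, 0, 2, 0); (0, 0, 3, 0, 0); (1, 0, 0, 0, 0); (0, 0, 1, 1, 1); (2, 2, 0, 0, 0); (0, 1, 0, 0, 0))


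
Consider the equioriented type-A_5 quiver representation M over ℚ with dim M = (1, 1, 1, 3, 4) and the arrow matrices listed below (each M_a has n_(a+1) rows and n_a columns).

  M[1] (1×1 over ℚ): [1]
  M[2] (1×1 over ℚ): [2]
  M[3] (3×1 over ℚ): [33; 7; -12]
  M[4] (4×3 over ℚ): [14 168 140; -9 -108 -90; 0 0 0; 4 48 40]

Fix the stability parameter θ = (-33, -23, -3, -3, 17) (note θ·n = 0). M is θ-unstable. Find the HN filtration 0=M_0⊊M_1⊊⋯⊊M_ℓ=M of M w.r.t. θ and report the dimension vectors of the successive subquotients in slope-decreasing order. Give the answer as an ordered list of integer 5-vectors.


Interval decomposition of M: I[1,5], I[4,4]^2, I[5,5]^3.
HN type (ℓ=4): μ^(1)=17; μ^(2)=-3; μ^(3)=-23; μ^(4)=-33

((0, 0, 0, 0, 4); (0, 0, 1, 3, 0); (0, 1, 0, 0, 0); (1, 0, 0, 0, 0))


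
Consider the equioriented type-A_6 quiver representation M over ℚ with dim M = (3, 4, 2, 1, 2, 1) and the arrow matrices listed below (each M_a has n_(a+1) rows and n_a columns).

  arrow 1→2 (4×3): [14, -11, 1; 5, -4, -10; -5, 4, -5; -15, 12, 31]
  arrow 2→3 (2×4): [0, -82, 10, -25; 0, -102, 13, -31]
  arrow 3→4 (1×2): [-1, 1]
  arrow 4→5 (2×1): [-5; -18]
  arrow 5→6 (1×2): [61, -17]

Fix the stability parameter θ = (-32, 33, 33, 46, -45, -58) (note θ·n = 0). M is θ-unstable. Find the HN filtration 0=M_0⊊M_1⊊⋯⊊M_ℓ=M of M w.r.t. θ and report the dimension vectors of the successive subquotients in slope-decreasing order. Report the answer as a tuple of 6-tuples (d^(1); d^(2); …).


Via rank(M_{q-1}∘⋯∘M_p): M ≅ I[1,2], I[1,3], I[1,6], I[2,2], I[5,5].
μ_θ-semistable layers: μ^(1)=33; μ^(2)=9/5; μ^(3)=-32; μ^(4)=-45

((0, 3, 1, 0, 0, 0); (0, 1, 1, 1, 1, 1); (3, 0, 0, 0, 0, 0); (0, 0, 0, 0, 1, 0))


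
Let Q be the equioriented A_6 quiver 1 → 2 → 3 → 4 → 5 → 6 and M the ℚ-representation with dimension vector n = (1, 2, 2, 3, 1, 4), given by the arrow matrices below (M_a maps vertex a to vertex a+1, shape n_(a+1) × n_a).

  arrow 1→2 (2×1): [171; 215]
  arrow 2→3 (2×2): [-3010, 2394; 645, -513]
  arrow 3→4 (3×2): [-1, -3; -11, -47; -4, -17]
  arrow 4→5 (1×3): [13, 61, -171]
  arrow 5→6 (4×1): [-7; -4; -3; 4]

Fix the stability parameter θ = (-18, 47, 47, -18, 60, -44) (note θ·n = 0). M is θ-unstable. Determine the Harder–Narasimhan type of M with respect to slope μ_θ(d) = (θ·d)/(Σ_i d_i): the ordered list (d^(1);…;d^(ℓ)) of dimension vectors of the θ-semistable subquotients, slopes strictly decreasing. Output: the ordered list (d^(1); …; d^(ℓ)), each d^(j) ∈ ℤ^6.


Via rank(M_{q-1}∘⋯∘M_p): M ≅ I[1,2], I[2,6], I[3,4], I[4,4], I[6,6]^3.
μ_θ-semistable layers: μ^(1)=47; μ^(2)=92/5; μ^(3)=29/2; μ^(4)=-18; μ^(5)=-44

((0, 1, 0, 0, 0, 0); (0, 1, 1, 1, 1, 1); (0, 0, 1, 1, 0, 0); (1, 0, 0, 1, 0, 0); (0, 0, 0, 0, 0, 3))


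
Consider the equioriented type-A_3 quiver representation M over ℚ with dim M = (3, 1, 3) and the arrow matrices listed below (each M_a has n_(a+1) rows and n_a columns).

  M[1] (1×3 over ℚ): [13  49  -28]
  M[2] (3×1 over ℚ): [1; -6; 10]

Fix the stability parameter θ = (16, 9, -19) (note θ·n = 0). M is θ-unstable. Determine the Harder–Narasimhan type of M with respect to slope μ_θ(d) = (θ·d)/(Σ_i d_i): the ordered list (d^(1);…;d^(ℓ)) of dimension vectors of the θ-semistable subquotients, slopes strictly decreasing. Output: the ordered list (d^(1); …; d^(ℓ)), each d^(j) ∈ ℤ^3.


Barcode: M ≅ I[1,1]^2, I[1,3], I[3,3]^2. HN layers by μ_θ (3 steps, strictly decreasing):
  μ^(1)=16; μ^(2)=2; μ^(3)=-19

((2, 0, 0); (1, 1, 1); (0, 0, 2))


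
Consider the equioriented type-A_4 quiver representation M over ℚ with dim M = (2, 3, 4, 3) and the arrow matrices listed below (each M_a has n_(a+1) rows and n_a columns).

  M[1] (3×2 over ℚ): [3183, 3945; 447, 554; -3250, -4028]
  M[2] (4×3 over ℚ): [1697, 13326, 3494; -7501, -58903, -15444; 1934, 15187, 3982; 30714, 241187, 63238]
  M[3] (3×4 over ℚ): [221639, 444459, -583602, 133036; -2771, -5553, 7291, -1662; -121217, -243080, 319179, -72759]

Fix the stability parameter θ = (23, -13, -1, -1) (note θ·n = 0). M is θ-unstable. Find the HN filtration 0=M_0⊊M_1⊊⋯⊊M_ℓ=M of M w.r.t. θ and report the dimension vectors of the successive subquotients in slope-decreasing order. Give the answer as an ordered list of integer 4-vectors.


Via rank(M_{q-1}∘⋯∘M_p): M ≅ I[1,4]^2, I[2,2], I[3,3], I[3,4].
μ_θ-semistable layers: μ^(1)=2; μ^(2)=-1; μ^(3)=-13

((2, 2, 2, 2); (0, 0, 2, 1); (0, 1, 0, 0))


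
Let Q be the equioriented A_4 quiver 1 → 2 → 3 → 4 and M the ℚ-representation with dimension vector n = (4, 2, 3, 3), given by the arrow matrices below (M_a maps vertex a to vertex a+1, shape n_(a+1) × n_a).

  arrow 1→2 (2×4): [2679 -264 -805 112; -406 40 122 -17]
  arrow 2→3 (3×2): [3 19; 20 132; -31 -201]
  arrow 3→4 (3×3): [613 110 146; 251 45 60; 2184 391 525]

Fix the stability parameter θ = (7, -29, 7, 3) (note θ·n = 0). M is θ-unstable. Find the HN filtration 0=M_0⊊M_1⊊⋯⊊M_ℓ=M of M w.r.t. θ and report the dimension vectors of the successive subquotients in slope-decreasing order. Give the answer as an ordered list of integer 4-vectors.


Interval decomposition of M: I[1,1]^2, I[1,4]^2, I[3,4].
HN type (ℓ=3): μ^(1)=7; μ^(2)=5; μ^(3)=-11

((2, 0, 0, 0); (0, 0, 3, 3); (2, 2, 0, 0))


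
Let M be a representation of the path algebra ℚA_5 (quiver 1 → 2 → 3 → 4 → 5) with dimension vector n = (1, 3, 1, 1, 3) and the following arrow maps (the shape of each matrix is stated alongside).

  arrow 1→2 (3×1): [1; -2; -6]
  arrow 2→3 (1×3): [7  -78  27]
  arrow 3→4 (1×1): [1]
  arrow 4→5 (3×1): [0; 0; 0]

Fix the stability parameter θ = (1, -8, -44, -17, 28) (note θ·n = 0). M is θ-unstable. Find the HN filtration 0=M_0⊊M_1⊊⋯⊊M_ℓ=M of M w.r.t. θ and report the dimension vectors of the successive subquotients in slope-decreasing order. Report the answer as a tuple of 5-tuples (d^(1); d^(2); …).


Barcode: M ≅ I[1,4], I[2,2]^2, I[5,5]^3. HN layers by μ_θ (3 steps, strictly decreasing):
  μ^(1)=28; μ^(2)=-8; μ^(3)=-17

((0, 0, 0, 0, 3); (0, 2, 0, 0, 0); (1, 1, 1, 1, 0))


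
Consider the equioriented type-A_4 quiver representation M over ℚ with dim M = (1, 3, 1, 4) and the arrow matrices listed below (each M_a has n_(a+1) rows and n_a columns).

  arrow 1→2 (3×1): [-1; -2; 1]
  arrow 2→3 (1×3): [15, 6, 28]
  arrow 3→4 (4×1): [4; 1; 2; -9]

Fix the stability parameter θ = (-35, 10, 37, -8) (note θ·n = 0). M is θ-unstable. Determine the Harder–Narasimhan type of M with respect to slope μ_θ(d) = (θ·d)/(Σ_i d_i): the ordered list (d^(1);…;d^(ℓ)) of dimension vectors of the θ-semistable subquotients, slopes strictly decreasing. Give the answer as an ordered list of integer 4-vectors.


Via rank(M_{q-1}∘⋯∘M_p): M ≅ I[1,4], I[2,2]^2, I[4,4]^3.
μ_θ-semistable layers: μ^(1)=29/2; μ^(2)=10; μ^(3)=-8; μ^(4)=-35

((0, 0, 1, 1); (0, 3, 0, 0); (0, 0, 0, 3); (1, 0, 0, 0))


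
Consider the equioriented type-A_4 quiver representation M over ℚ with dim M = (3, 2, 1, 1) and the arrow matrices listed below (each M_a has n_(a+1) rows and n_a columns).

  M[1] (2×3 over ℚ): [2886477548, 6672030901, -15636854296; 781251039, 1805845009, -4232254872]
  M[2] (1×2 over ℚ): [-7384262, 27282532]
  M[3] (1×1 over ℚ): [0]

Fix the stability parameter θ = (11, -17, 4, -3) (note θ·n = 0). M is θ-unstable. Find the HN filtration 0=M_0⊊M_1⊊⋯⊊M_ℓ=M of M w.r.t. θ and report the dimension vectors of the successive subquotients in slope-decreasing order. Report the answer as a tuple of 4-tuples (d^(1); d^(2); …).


Via rank(M_{q-1}∘⋯∘M_p): M ≅ I[1,1], I[1,2], I[1,3], I[4,4].
μ_θ-semistable layers: μ^(1)=11; μ^(2)=4; μ^(3)=-3

((1, 0, 0, 0); (0, 0, 1, 0); (2, 2, 0, 1))


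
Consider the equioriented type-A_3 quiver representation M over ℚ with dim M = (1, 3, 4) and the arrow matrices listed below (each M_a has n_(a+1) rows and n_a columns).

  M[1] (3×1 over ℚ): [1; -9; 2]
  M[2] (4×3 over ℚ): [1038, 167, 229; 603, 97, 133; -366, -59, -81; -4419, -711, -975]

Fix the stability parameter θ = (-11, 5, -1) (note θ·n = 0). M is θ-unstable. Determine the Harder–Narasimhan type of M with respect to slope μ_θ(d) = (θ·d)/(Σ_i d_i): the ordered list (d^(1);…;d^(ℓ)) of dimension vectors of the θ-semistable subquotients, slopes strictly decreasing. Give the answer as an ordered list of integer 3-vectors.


Via rank(M_{q-1}∘⋯∘M_p): M ≅ I[1,3], I[2,2], I[2,3], I[3,3]^2.
μ_θ-semistable layers: μ^(1)=5; μ^(2)=2; μ^(3)=-1; μ^(4)=-11

((0, 1, 0); (0, 2, 2); (0, 0, 2); (1, 0, 0))


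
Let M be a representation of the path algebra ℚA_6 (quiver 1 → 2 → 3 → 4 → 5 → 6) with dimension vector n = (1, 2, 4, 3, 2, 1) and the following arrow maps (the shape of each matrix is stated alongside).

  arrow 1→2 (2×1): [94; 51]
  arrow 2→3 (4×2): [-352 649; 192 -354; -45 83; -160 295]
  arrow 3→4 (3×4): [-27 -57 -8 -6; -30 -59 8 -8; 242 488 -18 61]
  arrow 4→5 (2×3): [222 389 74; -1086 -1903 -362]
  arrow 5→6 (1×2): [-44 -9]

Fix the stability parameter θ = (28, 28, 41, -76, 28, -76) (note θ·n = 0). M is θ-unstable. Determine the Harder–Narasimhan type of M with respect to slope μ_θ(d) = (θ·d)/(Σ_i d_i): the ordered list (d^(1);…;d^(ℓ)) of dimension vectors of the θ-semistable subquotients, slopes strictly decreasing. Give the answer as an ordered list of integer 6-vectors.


Barcode: M ≅ I[1,6], I[2,4], I[3,3], I[3,5]. HN layers by μ_θ (5 steps, strictly decreasing):
  μ^(1)=41; μ^(2)=28; μ^(3)=-7/3; μ^(4)=-9/2; μ^(5)=-35/2

((0, 0, 1, 0, 0, 0); (0, 0, 0, 0, 1, 0); (0, 1, 1, 1, 0, 0); (1, 1, 1, 1, 1, 1); (0, 0, 1, 1, 0, 0))


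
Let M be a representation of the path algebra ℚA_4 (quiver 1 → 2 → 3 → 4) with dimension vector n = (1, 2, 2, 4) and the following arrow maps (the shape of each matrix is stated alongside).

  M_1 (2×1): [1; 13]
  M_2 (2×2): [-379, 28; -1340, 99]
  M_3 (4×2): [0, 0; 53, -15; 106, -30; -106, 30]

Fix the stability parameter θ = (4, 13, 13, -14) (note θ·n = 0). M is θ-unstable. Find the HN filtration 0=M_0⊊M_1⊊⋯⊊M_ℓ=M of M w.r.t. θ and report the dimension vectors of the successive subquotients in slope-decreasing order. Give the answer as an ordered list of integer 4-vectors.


Via rank(M_{q-1}∘⋯∘M_p): M ≅ I[1,3], I[2,4], I[4,4]^3.
μ_θ-semistable layers: μ^(1)=13; μ^(2)=4; μ^(3)=-14

((0, 1, 1, 0); (1, 1, 1, 1); (0, 0, 0, 3))


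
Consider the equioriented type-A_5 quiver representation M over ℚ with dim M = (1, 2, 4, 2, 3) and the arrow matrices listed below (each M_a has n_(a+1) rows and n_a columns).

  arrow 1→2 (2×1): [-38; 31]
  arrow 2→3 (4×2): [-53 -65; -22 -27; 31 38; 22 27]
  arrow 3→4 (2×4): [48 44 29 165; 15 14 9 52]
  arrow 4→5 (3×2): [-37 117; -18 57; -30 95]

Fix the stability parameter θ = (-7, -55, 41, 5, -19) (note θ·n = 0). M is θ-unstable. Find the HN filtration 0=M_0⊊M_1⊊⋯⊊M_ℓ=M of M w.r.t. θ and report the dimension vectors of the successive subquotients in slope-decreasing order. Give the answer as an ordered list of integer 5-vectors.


Interval decomposition of M: I[1,5], I[2,5], I[3,3]^2, I[5,5].
HN type (ℓ=5): μ^(1)=41; μ^(2)=9; μ^(3)=-19; μ^(4)=-31; μ^(5)=-55

((0, 0, 2, 0, 0); (0, 0, 2, 2, 2); (0, 0, 0, 0, 1); (1, 1, 0, 0, 0); (0, 1, 0, 0, 0))


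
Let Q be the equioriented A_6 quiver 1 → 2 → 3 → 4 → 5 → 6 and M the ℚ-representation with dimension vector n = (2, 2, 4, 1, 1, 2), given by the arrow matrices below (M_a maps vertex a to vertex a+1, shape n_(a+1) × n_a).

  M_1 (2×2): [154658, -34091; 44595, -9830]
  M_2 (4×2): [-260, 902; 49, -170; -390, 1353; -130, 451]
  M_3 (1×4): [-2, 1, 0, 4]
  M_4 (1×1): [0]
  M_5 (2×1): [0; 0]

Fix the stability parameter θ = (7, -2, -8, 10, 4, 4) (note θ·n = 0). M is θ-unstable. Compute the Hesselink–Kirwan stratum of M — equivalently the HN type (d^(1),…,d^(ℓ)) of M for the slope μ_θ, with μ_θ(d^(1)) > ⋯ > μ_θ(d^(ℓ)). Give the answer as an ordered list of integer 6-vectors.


Interval decomposition of M: I[1,3], I[1,4], I[3,3]^2, I[5,5], I[6,6]^2.
HN type (ℓ=4): μ^(1)=10; μ^(2)=4; μ^(3)=-1; μ^(4)=-8

((0, 0, 0, 1, 0, 0); (0, 0, 0, 0, 1, 2); (2, 2, 2, 0, 0, 0); (0, 0, 2, 0, 0, 0))


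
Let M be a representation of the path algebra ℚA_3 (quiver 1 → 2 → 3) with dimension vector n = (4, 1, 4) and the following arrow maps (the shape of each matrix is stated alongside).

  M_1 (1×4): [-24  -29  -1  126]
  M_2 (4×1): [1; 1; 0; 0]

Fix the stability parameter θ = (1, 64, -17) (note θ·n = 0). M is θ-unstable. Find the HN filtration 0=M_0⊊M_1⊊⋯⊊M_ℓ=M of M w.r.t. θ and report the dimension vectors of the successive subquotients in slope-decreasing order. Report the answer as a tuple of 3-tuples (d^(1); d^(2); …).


Via rank(M_{q-1}∘⋯∘M_p): M ≅ I[1,1]^3, I[1,3], I[3,3]^3.
μ_θ-semistable layers: μ^(1)=47/2; μ^(2)=1; μ^(3)=-17

((0, 1, 1); (4, 0, 0); (0, 0, 3))


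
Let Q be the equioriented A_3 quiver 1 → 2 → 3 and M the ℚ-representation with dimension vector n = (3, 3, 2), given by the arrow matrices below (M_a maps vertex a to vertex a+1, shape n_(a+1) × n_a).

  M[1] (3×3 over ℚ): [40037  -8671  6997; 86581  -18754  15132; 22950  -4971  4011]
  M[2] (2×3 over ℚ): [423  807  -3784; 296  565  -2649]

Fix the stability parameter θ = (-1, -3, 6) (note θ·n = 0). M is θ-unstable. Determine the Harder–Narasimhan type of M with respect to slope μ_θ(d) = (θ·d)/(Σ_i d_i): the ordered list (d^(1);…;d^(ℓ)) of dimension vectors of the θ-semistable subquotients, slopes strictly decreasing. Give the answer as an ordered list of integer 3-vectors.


Via rank(M_{q-1}∘⋯∘M_p): M ≅ I[1,1], I[1,3]^2, I[2,2].
μ_θ-semistable layers: μ^(1)=6; μ^(2)=-1; μ^(3)=-2; μ^(4)=-3

((0, 0, 2); (1, 0, 0); (2, 2, 0); (0, 1, 0))


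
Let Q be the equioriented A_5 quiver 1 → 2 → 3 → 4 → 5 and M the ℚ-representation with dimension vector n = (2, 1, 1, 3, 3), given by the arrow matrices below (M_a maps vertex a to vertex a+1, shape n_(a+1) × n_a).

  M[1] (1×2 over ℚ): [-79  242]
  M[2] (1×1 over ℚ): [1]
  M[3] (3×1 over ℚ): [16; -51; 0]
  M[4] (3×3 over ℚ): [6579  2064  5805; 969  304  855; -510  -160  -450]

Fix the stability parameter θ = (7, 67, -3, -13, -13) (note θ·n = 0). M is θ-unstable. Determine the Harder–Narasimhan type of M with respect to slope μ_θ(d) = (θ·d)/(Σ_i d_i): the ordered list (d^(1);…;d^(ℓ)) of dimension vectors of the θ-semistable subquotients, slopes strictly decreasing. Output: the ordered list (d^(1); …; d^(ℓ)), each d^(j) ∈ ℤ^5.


Barcode: M ≅ I[1,1], I[1,4], I[4,4], I[4,5], I[5,5]^2. HN layers by μ_θ (3 steps, strictly decreasing):
  μ^(1)=17; μ^(2)=7; μ^(3)=-13

((0, 1, 1, 1, 0); (2, 0, 0, 0, 0); (0, 0, 0, 2, 3))


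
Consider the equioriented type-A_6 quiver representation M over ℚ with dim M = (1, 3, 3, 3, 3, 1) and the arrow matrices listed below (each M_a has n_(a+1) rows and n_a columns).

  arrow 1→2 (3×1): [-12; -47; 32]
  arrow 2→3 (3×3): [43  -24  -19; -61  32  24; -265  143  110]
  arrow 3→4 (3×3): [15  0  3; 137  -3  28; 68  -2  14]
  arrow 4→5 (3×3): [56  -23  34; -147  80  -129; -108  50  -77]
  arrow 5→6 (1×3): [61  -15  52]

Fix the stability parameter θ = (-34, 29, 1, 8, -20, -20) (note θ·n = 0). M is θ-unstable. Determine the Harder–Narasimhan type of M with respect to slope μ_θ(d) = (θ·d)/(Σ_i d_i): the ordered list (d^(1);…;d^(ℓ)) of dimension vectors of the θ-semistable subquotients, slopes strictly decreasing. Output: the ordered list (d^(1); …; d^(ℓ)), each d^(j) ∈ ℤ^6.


Barcode: M ≅ I[1,6], I[2,3], I[2,5], I[4,5]. HN layers by μ_θ (5 steps, strictly decreasing):
  μ^(1)=15; μ^(2)=9/2; μ^(3)=-2/5; μ^(4)=-6; μ^(5)=-34

((0, 1, 1, 0, 0, 0); (0, 1, 1, 1, 1, 0); (0, 1, 1, 1, 1, 1); (0, 0, 0, 1, 1, 0); (1, 0, 0, 0, 0, 0))


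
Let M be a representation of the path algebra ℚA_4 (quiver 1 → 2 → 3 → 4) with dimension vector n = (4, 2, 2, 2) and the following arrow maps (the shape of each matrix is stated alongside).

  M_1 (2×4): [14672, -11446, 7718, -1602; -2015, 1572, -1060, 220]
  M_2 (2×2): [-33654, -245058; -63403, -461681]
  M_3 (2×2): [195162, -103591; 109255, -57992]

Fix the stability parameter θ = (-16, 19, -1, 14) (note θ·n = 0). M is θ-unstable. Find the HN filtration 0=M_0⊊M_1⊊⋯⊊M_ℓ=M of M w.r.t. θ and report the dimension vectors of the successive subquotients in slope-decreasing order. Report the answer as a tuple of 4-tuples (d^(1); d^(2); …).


Interval decomposition of M: I[1,1]^2, I[1,2], I[1,4], I[3,4].
HN type (ℓ=5): μ^(1)=19; μ^(2)=14; μ^(3)=9; μ^(4)=-1; μ^(5)=-16

((0, 1, 0, 0); (0, 0, 0, 2); (0, 1, 1, 0); (0, 0, 1, 0); (4, 0, 0, 0))


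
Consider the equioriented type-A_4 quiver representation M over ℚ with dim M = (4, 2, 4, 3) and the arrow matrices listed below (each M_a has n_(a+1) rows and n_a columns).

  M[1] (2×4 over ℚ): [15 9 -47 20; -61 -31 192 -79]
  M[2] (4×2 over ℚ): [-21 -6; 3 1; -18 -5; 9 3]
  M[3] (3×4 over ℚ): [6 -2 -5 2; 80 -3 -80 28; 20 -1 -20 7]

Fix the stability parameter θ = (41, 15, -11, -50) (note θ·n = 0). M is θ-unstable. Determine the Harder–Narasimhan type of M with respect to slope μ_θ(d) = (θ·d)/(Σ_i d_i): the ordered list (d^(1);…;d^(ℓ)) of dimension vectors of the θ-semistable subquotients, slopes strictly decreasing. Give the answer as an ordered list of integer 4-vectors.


Barcode: M ≅ I[1,1]^2, I[1,4]^2, I[3,3], I[3,4]. HN layers by μ_θ (4 steps, strictly decreasing):
  μ^(1)=41; μ^(2)=-5/4; μ^(3)=-11; μ^(4)=-61/2

((2, 0, 0, 0); (2, 2, 2, 2); (0, 0, 1, 0); (0, 0, 1, 1))


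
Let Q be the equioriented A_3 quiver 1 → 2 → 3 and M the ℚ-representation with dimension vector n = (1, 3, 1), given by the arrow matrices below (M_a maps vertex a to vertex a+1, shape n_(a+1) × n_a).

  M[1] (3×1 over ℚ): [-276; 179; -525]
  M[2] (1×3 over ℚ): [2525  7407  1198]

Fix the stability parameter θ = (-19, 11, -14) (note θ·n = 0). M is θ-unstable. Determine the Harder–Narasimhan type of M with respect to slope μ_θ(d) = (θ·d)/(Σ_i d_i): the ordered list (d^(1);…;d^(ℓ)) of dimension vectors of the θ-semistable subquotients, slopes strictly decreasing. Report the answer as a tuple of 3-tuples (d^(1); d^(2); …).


Via rank(M_{q-1}∘⋯∘M_p): M ≅ I[1,3], I[2,2]^2.
μ_θ-semistable layers: μ^(1)=11; μ^(2)=-3/2; μ^(3)=-19

((0, 2, 0); (0, 1, 1); (1, 0, 0))


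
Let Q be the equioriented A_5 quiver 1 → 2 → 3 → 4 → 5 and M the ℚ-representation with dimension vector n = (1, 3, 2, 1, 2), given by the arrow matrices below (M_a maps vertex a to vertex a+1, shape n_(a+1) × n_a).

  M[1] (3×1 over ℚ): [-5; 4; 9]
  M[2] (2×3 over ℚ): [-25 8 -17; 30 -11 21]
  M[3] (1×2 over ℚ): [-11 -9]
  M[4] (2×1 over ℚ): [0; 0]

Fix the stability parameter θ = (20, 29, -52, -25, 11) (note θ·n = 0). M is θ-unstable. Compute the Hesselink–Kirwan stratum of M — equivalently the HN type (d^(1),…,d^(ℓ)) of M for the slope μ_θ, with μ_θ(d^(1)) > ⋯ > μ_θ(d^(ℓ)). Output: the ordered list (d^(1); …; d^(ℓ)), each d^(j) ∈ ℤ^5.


Via rank(M_{q-1}∘⋯∘M_p): M ≅ I[1,4], I[2,2], I[2,3], I[5,5]^2.
μ_θ-semistable layers: μ^(1)=29; μ^(2)=11; μ^(3)=-7; μ^(4)=-23/2

((0, 1, 0, 0, 0); (0, 0, 0, 0, 2); (1, 1, 1, 1, 0); (0, 1, 1, 0, 0))
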